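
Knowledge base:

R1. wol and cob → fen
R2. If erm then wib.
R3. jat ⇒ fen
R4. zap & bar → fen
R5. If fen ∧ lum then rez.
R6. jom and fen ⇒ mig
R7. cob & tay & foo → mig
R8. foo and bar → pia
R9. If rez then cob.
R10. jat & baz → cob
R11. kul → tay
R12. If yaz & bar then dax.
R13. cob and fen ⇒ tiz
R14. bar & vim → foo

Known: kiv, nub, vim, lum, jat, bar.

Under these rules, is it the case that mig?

No

Forward chaining from the given facts derives: fen, rez, cob, tiz, foo, pia.
Rules concluding mig: R6 needs jom; R7 needs tay — none of these are established.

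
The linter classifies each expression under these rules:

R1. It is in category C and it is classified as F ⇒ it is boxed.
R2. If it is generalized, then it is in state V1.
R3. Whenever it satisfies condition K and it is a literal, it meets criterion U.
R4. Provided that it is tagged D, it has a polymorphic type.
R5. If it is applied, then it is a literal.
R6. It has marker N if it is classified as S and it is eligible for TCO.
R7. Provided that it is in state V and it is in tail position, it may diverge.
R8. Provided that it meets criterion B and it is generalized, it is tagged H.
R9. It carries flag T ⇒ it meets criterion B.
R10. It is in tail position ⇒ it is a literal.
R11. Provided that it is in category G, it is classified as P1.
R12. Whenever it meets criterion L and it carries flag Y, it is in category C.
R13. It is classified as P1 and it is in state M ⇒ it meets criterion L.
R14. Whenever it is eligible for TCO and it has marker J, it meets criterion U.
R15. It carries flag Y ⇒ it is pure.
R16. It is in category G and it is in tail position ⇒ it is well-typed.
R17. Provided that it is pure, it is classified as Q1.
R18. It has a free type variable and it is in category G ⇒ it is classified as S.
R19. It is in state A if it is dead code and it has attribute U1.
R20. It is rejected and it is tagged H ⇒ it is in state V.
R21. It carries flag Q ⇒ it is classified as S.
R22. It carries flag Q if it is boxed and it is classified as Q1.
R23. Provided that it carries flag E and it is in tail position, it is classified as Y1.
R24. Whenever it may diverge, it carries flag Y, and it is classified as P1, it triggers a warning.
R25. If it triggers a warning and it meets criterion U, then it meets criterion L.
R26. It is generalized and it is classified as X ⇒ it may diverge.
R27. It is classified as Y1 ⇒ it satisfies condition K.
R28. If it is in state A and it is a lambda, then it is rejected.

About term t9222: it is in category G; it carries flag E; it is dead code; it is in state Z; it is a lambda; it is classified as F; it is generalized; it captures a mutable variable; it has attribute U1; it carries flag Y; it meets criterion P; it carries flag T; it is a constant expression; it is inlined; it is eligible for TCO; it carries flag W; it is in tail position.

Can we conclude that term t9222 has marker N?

By R9 (it carries flag T): it meets criterion B.
By R10 (it is in tail position): it is a literal.
By R11 (it is in category G): it is classified as P1.
By R15 (it carries flag Y): it is pure.
By R17 (it is pure): it is classified as Q1.
By R19 (it is dead code, it has attribute U1): it is in state A.
By R23 (it carries flag E, it is in tail position): it is classified as Y1.
By R27 (it is classified as Y1): it satisfies condition K.
By R28 (it is in state A, it is a lambda): it is rejected.
By R3 (it satisfies condition K, it is a literal): it meets criterion U.
By R8 (it meets criterion B, it is generalized): it is tagged H.
By R20 (it is rejected, it is tagged H): it is in state V.
By R7 (it is in state V, it is in tail position): it may diverge.
By R24 (it may diverge, it carries flag Y, it is classified as P1): it triggers a warning.
By R25 (it triggers a warning, it meets criterion U): it meets criterion L.
By R12 (it meets criterion L, it carries flag Y): it is in category C.
By R1 (it is in category C, it is classified as F): it is boxed.
By R22 (it is boxed, it is classified as Q1): it carries flag Q.
By R21 (it carries flag Q): it is classified as S.
By R6 (it is classified as S, it is eligible for TCO): it has marker N.

Yes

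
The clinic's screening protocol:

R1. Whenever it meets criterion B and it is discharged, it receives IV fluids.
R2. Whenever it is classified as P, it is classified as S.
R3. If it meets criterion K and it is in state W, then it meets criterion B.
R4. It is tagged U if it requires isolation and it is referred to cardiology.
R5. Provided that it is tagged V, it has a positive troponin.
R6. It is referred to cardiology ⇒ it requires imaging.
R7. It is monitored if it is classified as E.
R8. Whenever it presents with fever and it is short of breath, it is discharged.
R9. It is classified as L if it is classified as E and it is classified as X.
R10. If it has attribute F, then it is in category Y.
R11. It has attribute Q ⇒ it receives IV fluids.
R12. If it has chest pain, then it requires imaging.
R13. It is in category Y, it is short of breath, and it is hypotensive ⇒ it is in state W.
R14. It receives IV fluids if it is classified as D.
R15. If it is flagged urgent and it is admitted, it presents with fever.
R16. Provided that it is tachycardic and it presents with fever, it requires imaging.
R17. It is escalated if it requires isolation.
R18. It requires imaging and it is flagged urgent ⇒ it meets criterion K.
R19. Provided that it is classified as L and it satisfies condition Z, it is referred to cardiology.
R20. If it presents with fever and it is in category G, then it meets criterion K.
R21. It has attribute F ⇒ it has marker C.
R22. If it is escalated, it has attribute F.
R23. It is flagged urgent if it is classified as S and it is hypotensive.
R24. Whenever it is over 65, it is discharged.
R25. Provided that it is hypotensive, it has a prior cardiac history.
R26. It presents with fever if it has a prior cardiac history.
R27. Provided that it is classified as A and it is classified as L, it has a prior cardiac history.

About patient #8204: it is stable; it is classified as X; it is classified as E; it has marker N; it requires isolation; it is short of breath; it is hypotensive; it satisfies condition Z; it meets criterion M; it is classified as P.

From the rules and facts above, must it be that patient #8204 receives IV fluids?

By R2 (it is classified as P): it is classified as S.
By R9 (it is classified as E, it is classified as X): it is classified as L.
By R17 (it requires isolation): it is escalated.
By R19 (it is classified as L, it satisfies condition Z): it is referred to cardiology.
By R22 (it is escalated): it has attribute F.
By R23 (it is classified as S, it is hypotensive): it is flagged urgent.
By R25 (it is hypotensive): it has a prior cardiac history.
By R26 (it has a prior cardiac history): it presents with fever.
By R6 (it is referred to cardiology): it requires imaging.
By R8 (it presents with fever, it is short of breath): it is discharged.
By R10 (it has attribute F): it is in category Y.
By R13 (it is in category Y, it is short of breath, it is hypotensive): it is in state W.
By R18 (it requires imaging, it is flagged urgent): it meets criterion K.
By R3 (it meets criterion K, it is in state W): it meets criterion B.
By R1 (it meets criterion B, it is discharged): it receives IV fluids.

Yes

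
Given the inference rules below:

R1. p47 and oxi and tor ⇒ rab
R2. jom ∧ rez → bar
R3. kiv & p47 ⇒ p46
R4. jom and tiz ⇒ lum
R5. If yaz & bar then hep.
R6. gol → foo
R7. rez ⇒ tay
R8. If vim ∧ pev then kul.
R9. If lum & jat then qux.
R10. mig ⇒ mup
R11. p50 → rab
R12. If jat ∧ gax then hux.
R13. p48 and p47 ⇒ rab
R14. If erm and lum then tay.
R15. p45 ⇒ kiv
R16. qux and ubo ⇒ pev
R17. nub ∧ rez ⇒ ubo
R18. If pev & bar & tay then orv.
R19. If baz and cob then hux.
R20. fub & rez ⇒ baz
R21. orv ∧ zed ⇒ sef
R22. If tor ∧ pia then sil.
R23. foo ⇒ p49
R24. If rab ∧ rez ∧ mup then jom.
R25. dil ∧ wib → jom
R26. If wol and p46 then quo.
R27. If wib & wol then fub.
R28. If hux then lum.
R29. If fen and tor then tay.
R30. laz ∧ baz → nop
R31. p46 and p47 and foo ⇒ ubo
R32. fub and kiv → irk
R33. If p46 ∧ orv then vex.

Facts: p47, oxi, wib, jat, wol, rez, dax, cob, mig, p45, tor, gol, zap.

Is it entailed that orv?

rab  (by R1: p47, oxi, tor)
foo  (by R6: gol)
tay  (by R7: rez)
mup  (by R10: mig)
kiv  (by R15: p45)
jom  (by R24: rab, rez, mup)
fub  (by R27: wib, wol)
bar  (by R2: jom, rez)
p46  (by R3: kiv, p47)
baz  (by R20: fub, rez)
ubo  (by R31: p46, p47, foo)
hux  (by R19: baz, cob)
lum  (by R28: hux)
qux  (by R9: lum, jat)
pev  (by R16: qux, ubo)
orv  (by R18: pev, bar, tay)

Yes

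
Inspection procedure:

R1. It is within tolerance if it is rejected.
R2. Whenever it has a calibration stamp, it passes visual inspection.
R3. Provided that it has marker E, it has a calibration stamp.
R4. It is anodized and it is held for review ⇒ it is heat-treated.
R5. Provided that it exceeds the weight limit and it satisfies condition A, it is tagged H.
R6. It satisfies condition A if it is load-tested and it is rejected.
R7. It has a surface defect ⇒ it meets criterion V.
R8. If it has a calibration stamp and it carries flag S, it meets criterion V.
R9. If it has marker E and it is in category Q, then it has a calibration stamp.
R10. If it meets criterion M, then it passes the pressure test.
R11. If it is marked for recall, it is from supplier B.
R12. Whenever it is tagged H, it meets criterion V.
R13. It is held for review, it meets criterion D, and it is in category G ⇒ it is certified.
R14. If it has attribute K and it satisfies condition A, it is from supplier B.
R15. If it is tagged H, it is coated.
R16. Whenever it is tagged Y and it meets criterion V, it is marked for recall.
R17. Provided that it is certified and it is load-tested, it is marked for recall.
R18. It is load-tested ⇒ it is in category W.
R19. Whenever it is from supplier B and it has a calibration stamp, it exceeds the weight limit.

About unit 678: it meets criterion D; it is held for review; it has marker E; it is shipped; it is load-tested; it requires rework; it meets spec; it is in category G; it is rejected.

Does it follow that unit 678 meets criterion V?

Yes

By R3 (it has marker E): it has a calibration stamp.
By R6 (it is load-tested, it is rejected): it satisfies condition A.
By R13 (it is held for review, it meets criterion D, it is in category G): it is certified.
By R17 (it is certified, it is load-tested): it is marked for recall.
By R11 (it is marked for recall): it is from supplier B.
By R19 (it is from supplier B, it has a calibration stamp): it exceeds the weight limit.
By R5 (it exceeds the weight limit, it satisfies condition A): it is tagged H.
By R12 (it is tagged H): it meets criterion V.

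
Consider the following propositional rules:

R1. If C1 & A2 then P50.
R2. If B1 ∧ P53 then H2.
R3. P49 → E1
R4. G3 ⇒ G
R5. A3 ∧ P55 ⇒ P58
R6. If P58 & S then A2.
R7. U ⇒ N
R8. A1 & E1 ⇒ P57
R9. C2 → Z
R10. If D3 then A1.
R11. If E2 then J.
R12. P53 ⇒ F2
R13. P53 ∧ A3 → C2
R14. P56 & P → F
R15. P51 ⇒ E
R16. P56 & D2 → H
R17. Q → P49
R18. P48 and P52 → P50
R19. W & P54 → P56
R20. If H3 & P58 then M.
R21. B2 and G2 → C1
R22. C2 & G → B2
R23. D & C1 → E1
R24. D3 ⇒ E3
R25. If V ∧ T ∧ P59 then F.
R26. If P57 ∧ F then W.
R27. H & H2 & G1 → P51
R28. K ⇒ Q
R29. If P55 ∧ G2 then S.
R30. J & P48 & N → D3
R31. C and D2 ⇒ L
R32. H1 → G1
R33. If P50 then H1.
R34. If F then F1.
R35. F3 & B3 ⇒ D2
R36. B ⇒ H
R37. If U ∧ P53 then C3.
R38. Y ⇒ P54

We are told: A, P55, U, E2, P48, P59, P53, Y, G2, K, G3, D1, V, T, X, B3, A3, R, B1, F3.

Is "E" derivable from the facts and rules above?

H2  (by R2: B1, P53)
G  (by R4: G3)
P58  (by R5: A3, P55)
N  (by R7: U)
J  (by R11: E2)
C2  (by R13: P53, A3)
B2  (by R22: C2, G)
F  (by R25: V, T, P59)
Q  (by R28: K)
S  (by R29: P55, G2)
D3  (by R30: J, P48, N)
D2  (by R35: F3, B3)
P54  (by R38: Y)
A2  (by R6: P58, S)
A1  (by R10: D3)
P49  (by R17: Q)
C1  (by R21: B2, G2)
P50  (by R1: C1, A2)
E1  (by R3: P49)
P57  (by R8: A1, E1)
W  (by R26: P57, F)
H1  (by R33: P50)
P56  (by R19: W, P54)
G1  (by R32: H1)
H  (by R16: P56, D2)
P51  (by R27: H, H2, G1)
E  (by R15: P51)

Yes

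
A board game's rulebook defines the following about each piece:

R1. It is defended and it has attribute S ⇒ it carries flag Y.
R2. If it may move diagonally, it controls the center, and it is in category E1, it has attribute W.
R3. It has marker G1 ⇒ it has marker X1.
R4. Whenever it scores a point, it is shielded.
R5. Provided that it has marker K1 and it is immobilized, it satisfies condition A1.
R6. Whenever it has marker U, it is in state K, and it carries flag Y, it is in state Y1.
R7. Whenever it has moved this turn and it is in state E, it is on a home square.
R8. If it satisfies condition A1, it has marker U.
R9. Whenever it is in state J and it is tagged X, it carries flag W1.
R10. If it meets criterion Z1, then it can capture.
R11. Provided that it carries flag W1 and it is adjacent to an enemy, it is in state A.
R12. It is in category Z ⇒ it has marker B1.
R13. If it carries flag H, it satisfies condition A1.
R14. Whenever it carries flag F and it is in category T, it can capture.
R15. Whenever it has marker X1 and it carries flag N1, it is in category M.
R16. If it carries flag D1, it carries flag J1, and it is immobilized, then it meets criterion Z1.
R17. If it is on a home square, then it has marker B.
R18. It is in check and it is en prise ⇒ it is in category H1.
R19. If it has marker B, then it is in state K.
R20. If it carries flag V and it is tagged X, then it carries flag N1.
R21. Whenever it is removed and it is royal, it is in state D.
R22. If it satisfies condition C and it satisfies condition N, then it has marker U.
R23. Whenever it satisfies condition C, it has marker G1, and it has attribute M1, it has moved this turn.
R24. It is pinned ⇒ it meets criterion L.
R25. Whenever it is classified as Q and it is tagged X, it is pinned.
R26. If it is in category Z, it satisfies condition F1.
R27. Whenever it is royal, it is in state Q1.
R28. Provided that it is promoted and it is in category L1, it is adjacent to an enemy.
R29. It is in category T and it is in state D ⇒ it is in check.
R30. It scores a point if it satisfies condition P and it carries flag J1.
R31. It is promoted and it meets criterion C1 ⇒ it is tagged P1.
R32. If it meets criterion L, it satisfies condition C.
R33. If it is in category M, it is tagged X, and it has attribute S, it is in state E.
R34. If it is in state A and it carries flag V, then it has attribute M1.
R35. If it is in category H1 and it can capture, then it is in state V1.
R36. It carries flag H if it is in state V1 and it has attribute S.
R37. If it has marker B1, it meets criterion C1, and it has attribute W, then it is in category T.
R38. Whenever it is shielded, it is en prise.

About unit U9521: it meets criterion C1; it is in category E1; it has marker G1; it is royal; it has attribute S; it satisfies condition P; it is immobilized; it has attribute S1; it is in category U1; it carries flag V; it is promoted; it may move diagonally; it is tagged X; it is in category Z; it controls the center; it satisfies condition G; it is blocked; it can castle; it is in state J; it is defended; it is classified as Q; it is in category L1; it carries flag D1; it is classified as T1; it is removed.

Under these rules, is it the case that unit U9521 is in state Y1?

Forward chaining from the given facts derives: carries flag Y, has attribute W, has marker X1, carries flag W1, has marker B1, carries flag N1, is in state D, is pinned, satisfies condition F1, is in state Q1, is adjacent to an enemy, is tagged P1, is in category T, is in state A, is in category M, meets criterion L, is in check, satisfies condition C, is in state E, has attribute M1, has moved this turn, is on a home square, has marker B, is in state K.
The only rule concluding "it is in state Y1" is R6, which needs "it has marker U"; that is never established.

No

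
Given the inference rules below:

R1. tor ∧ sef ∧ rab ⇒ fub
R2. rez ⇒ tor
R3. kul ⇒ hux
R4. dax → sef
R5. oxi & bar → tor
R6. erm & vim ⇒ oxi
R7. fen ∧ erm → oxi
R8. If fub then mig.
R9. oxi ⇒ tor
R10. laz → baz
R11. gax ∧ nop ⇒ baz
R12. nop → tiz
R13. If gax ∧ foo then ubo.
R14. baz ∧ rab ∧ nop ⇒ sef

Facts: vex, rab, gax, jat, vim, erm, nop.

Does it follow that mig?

Yes

oxi  (by R6: erm, vim)
tor  (by R9: oxi)
baz  (by R11: gax, nop)
sef  (by R14: baz, rab, nop)
fub  (by R1: tor, sef, rab)
mig  (by R8: fub)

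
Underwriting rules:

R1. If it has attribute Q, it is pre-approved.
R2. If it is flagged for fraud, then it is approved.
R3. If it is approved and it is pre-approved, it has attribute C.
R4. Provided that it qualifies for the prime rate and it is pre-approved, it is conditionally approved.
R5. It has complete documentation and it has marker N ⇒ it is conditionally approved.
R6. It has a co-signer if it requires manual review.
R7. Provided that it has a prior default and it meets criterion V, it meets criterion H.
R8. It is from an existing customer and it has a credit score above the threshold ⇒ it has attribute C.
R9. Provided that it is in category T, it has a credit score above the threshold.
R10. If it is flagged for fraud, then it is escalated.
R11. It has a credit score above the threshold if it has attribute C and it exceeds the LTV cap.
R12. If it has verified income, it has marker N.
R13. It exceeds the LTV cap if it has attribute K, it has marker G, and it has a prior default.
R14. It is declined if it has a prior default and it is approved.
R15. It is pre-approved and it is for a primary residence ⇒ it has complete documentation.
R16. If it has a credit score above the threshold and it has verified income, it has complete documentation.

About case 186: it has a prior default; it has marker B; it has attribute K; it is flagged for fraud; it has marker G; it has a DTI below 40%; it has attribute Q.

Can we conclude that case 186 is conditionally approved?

No

Forward chaining from the given facts derives: is pre-approved, is approved, has attribute C, is escalated, exceeds the LTV cap, is declined, has a credit score above the threshold.
Rules concluding "it is conditionally approved": R4 needs "it qualifies for the prime rate"; R5 needs "it has complete documentation" — none of these are established.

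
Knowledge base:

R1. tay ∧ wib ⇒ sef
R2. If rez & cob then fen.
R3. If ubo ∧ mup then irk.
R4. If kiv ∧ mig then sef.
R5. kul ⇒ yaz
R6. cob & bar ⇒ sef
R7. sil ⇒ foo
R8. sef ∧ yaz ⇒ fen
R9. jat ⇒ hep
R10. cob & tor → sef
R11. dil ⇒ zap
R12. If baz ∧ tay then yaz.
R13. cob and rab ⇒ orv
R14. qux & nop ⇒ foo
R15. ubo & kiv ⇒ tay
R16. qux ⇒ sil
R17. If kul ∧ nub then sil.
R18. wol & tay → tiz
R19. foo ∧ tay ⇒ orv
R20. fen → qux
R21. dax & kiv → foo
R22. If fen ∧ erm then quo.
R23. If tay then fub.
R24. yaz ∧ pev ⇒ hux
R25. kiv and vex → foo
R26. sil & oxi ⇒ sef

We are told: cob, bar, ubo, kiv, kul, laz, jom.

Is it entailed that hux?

No

Forward chaining from the given facts derives: yaz, sef, fen, tay, qux, fub, sil, foo, orv.
The only rule concluding hux is R24, which needs pev; that is never established.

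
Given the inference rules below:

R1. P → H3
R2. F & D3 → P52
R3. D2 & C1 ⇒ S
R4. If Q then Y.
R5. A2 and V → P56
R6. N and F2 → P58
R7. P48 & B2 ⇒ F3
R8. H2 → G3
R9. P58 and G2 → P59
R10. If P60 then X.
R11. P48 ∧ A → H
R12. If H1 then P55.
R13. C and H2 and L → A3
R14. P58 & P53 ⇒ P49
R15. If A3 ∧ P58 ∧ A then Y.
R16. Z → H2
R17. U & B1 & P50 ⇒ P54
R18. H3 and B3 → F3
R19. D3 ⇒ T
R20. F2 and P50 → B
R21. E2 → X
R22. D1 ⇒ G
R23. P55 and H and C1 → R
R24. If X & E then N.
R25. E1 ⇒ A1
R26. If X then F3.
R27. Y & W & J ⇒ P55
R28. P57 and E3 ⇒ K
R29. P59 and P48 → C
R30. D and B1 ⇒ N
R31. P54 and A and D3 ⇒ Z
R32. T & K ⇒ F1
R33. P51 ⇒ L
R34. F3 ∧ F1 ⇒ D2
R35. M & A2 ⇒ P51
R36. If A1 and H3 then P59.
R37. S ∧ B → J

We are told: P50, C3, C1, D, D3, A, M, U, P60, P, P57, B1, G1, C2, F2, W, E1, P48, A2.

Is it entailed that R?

Forward chaining from the given facts derives: H3, X, H, P54, T, B, A1, F3, N, Z, P51, P59, P58, H2, C, L, G3, A3, Y.
The only rule concluding R is R23, which needs P55; that is never established.

No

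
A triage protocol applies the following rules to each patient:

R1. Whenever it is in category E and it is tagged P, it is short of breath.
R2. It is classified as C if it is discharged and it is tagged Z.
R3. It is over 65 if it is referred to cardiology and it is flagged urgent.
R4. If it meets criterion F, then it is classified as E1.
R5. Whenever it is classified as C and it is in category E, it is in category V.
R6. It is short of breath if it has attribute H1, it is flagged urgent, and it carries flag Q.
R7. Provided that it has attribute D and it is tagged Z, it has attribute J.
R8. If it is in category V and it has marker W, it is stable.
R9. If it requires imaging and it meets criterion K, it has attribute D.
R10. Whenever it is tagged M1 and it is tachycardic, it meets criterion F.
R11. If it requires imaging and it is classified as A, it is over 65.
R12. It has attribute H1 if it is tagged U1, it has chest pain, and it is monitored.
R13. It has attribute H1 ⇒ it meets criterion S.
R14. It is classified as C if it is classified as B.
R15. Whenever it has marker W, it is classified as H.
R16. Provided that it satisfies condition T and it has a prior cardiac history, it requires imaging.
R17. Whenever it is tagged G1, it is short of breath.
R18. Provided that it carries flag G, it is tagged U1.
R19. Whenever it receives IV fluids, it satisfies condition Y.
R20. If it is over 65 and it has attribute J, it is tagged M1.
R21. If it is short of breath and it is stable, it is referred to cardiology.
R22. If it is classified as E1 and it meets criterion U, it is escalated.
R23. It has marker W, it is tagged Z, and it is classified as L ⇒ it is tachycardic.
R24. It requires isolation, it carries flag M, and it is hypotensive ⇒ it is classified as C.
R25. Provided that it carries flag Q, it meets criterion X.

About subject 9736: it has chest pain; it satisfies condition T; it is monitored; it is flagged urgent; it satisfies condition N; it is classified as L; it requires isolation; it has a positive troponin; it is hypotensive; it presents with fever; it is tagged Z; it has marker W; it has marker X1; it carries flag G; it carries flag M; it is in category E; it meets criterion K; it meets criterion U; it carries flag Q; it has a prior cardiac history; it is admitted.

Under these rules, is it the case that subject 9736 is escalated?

Yes

By R16 (it satisfies condition T, it has a prior cardiac history): it requires imaging.
By R18 (it carries flag G): it is tagged U1.
By R23 (it has marker W, it is tagged Z, it is classified as L): it is tachycardic.
By R24 (it requires isolation, it carries flag M, it is hypotensive): it is classified as C.
By R5 (it is classified as C, it is in category E): it is in category V.
By R8 (it is in category V, it has marker W): it is stable.
By R9 (it requires imaging, it meets criterion K): it has attribute D.
By R12 (it is tagged U1, it has chest pain, it is monitored): it has attribute H1.
By R6 (it has attribute H1, it is flagged urgent, it carries flag Q): it is short of breath.
By R7 (it has attribute D, it is tagged Z): it has attribute J.
By R21 (it is short of breath, it is stable): it is referred to cardiology.
By R3 (it is referred to cardiology, it is flagged urgent): it is over 65.
By R20 (it is over 65, it has attribute J): it is tagged M1.
By R10 (it is tagged M1, it is tachycardic): it meets criterion F.
By R4 (it meets criterion F): it is classified as E1.
By R22 (it is classified as E1, it meets criterion U): it is escalated.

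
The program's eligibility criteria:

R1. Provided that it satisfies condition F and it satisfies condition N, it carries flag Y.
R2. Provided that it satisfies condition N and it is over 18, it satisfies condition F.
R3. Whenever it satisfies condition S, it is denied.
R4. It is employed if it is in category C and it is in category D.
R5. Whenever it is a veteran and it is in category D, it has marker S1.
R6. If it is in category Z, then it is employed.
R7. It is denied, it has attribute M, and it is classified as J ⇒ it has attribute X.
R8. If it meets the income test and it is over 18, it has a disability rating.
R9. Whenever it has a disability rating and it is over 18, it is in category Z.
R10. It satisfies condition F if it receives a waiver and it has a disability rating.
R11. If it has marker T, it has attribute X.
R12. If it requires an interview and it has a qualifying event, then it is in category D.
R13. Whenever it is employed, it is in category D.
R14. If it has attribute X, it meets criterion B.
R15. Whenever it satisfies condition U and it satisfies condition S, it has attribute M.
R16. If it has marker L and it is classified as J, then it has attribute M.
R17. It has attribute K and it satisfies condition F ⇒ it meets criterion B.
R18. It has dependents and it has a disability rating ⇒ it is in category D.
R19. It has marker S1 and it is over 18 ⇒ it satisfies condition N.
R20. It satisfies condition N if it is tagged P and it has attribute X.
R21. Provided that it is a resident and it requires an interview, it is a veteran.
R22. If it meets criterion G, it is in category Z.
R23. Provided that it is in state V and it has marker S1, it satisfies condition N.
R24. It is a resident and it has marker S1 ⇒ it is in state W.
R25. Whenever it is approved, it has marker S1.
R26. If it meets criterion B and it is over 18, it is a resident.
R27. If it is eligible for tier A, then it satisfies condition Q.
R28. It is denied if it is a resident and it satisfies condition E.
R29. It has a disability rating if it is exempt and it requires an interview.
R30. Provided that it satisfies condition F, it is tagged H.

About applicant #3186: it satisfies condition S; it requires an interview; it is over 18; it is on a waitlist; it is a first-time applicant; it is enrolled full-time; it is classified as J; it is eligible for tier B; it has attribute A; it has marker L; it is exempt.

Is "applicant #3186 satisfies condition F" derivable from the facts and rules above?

Yes

By R3 (it satisfies condition S): it is denied.
By R16 (it has marker L, it is classified as J): it has attribute M.
By R29 (it is exempt, it requires an interview): it has a disability rating.
By R7 (it is denied, it has attribute M, it is classified as J): it has attribute X.
By R9 (it has a disability rating, it is over 18): it is in category Z.
By R14 (it has attribute X): it meets criterion B.
By R26 (it meets criterion B, it is over 18): it is a resident.
By R6 (it is in category Z): it is employed.
By R13 (it is employed): it is in category D.
By R21 (it is a resident, it requires an interview): it is a veteran.
By R5 (it is a veteran, it is in category D): it has marker S1.
By R19 (it has marker S1, it is over 18): it satisfies condition N.
By R2 (it satisfies condition N, it is over 18): it satisfies condition F.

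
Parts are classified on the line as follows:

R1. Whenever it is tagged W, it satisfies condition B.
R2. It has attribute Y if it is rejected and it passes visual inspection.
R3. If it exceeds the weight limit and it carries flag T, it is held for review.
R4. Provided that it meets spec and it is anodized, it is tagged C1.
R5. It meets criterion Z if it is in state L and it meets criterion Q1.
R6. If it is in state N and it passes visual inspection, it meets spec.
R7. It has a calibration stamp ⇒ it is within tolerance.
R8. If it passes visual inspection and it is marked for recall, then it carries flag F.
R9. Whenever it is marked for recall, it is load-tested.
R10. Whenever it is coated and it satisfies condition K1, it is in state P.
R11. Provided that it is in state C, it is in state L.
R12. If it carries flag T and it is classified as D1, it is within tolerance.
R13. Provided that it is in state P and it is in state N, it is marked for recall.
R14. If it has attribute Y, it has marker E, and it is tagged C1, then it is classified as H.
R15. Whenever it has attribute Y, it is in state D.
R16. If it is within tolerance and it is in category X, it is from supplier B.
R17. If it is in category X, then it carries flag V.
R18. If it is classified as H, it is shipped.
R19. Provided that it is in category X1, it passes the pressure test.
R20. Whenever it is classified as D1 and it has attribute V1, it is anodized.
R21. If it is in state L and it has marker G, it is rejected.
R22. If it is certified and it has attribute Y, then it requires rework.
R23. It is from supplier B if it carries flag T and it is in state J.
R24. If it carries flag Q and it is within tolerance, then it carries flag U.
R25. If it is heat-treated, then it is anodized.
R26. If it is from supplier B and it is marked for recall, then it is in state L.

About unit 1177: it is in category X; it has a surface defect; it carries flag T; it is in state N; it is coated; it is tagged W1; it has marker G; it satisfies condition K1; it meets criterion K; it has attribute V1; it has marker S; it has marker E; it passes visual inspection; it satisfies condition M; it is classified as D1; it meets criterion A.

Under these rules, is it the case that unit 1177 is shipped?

Yes

By R6 (it is in state N, it passes visual inspection): it meets spec.
By R10 (it is coated, it satisfies condition K1): it is in state P.
By R12 (it carries flag T, it is classified as D1): it is within tolerance.
By R13 (it is in state P, it is in state N): it is marked for recall.
By R16 (it is within tolerance, it is in category X): it is from supplier B.
By R20 (it is classified as D1, it has attribute V1): it is anodized.
By R26 (it is from supplier B, it is marked for recall): it is in state L.
By R4 (it meets spec, it is anodized): it is tagged C1.
By R21 (it is in state L, it has marker G): it is rejected.
By R2 (it is rejected, it passes visual inspection): it has attribute Y.
By R14 (it has attribute Y, it has marker E, it is tagged C1): it is classified as H.
By R18 (it is classified as H): it is shipped.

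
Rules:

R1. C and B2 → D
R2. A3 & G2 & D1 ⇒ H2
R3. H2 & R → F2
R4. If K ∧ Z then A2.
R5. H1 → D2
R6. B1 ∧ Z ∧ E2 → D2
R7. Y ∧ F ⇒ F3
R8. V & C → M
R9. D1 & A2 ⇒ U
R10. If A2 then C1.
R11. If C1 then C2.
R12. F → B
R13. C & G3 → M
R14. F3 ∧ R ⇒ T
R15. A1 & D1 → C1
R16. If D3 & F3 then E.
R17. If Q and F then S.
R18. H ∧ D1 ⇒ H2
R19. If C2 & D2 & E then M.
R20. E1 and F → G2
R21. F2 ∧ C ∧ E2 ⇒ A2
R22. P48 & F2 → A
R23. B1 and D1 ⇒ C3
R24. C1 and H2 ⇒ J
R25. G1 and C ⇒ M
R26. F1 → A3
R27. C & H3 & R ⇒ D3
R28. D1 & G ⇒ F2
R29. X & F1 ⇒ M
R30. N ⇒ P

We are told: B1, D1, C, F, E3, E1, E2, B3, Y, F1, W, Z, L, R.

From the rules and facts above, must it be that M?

Forward chaining from the given facts derives: D2, F3, B, T, G2, C3, A3, H2, F2, A2, U, C1, C2, J.
Rules concluding M: R8 needs V; R13 needs G3; R19 needs E; R25 needs G1; R29 needs X — none of these are established.

No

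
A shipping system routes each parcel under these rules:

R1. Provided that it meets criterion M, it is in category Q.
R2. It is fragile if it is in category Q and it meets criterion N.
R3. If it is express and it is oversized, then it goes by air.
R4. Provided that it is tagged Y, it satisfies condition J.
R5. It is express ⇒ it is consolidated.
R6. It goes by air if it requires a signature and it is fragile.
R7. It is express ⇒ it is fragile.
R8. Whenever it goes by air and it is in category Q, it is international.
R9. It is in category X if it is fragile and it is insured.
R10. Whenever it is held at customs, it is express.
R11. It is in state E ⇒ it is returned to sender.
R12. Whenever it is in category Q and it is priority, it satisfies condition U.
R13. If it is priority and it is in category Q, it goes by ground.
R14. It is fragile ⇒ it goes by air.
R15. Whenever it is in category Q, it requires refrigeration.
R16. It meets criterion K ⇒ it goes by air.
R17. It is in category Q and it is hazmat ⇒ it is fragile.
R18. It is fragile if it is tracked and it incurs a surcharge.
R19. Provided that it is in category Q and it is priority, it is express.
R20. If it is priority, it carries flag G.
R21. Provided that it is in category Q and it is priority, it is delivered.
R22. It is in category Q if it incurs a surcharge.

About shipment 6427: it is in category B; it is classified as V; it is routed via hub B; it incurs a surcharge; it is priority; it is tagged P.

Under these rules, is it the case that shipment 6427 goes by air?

Yes

By R22 (it incurs a surcharge): it is in category Q.
By R19 (it is in category Q, it is priority): it is express.
By R7 (it is express): it is fragile.
By R14 (it is fragile): it goes by air.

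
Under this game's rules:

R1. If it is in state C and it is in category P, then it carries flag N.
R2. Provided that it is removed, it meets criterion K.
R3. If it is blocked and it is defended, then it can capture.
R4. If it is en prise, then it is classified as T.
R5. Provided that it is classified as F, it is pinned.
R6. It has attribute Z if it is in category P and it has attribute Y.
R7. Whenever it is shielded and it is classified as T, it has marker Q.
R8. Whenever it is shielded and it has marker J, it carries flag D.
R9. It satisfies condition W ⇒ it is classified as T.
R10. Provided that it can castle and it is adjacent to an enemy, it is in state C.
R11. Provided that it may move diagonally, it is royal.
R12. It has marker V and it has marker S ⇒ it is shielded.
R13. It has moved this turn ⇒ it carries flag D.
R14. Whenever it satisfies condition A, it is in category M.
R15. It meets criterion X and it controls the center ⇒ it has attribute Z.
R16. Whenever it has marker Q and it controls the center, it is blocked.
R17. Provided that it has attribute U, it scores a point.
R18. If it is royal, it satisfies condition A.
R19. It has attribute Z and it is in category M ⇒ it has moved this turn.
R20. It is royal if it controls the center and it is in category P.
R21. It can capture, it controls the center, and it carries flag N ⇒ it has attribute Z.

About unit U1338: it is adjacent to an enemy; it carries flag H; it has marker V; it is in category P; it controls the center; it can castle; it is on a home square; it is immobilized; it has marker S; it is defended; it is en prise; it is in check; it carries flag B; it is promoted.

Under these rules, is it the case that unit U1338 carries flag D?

Yes

By R4 (it is en prise): it is classified as T.
By R10 (it can castle, it is adjacent to an enemy): it is in state C.
By R12 (it has marker V, it has marker S): it is shielded.
By R20 (it controls the center, it is in category P): it is royal.
By R1 (it is in state C, it is in category P): it carries flag N.
By R7 (it is shielded, it is classified as T): it has marker Q.
By R16 (it has marker Q, it controls the center): it is blocked.
By R18 (it is royal): it satisfies condition A.
By R3 (it is blocked, it is defended): it can capture.
By R14 (it satisfies condition A): it is in category M.
By R21 (it can capture, it controls the center, it carries flag N): it has attribute Z.
By R19 (it has attribute Z, it is in category M): it has moved this turn.
By R13 (it has moved this turn): it carries flag D.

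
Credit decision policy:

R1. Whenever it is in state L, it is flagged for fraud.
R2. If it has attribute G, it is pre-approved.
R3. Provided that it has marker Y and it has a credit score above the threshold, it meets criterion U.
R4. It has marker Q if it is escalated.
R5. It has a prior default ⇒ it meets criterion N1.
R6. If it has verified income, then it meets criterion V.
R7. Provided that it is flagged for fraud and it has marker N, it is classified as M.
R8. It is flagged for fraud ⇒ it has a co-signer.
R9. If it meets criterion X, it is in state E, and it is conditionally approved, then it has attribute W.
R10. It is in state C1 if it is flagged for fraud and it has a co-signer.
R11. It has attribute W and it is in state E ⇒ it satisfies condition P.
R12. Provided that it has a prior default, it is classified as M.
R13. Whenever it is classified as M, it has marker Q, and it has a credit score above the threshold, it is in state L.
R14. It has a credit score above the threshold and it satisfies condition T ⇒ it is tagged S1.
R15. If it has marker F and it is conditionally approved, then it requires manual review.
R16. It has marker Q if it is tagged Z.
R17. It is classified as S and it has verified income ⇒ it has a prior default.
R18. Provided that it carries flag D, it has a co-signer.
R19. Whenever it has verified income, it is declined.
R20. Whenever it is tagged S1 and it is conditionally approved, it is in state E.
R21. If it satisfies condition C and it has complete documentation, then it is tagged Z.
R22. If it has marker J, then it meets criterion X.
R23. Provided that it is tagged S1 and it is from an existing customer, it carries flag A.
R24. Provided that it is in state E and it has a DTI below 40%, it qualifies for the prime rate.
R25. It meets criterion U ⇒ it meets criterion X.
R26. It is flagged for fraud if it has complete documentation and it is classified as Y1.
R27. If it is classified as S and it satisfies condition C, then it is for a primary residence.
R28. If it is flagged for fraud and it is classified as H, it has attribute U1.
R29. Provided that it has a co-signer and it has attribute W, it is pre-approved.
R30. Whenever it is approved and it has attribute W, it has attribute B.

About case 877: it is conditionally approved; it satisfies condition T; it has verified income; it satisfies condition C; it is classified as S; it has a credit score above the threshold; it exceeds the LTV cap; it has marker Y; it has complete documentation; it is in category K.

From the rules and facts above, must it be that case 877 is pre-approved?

Yes

By R3 (it has marker Y, it has a credit score above the threshold): it meets criterion U.
By R14 (it has a credit score above the threshold, it satisfies condition T): it is tagged S1.
By R17 (it is classified as S, it has verified income): it has a prior default.
By R20 (it is tagged S1, it is conditionally approved): it is in state E.
By R21 (it satisfies condition C, it has complete documentation): it is tagged Z.
By R25 (it meets criterion U): it meets criterion X.
By R9 (it meets criterion X, it is in state E, it is conditionally approved): it has attribute W.
By R12 (it has a prior default): it is classified as M.
By R16 (it is tagged Z): it has marker Q.
By R13 (it is classified as M, it has marker Q, it has a credit score above the threshold): it is in state L.
By R1 (it is in state L): it is flagged for fraud.
By R8 (it is flagged for fraud): it has a co-signer.
By R29 (it has a co-signer, it has attribute W): it is pre-approved.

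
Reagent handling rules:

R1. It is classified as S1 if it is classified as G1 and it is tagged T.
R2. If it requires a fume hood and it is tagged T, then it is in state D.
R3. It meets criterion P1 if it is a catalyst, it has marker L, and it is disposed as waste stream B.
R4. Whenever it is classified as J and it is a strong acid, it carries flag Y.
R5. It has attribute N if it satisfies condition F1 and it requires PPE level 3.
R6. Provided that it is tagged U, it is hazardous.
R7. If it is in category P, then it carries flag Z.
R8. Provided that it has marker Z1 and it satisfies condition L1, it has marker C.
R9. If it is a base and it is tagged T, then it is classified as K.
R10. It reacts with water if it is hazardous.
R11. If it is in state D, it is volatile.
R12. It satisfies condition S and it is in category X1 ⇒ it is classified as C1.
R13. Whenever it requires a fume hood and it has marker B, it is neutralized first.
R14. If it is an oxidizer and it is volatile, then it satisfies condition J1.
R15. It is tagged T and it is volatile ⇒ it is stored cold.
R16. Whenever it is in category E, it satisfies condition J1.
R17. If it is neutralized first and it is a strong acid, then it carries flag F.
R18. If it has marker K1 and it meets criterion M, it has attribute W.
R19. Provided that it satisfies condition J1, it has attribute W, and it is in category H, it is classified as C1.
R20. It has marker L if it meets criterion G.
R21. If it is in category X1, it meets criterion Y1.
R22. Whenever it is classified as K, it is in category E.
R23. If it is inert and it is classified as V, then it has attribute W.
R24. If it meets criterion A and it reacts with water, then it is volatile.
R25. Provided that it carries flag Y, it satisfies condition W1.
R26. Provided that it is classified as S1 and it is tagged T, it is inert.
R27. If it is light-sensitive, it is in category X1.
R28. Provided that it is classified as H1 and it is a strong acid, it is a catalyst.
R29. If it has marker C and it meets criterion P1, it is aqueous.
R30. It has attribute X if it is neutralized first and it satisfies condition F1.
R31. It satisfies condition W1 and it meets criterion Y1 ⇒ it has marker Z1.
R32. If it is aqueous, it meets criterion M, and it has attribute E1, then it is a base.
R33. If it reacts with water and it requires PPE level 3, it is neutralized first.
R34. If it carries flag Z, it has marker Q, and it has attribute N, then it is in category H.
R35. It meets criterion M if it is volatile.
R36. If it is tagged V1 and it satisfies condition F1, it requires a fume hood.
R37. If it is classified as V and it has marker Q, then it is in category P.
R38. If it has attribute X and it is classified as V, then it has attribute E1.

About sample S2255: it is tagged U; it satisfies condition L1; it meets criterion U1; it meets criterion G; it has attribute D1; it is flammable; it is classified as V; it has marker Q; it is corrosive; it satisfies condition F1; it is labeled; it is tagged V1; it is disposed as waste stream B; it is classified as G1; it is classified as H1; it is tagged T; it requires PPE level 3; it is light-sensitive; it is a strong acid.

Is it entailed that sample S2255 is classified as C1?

Forward chaining from the given facts derives: is classified as S1, has attribute N, is hazardous, reacts with water, has marker L, is inert, is in category X1, is a catalyst, is neutralized first, requires a fume hood, is in category P, is in state D, meets criterion P1, carries flag Z, is volatile, is stored cold, carries flag F, meets criterion Y1, has attribute W, has attribute X, is in category H, meets criterion M, has attribute E1.
Rules concluding "it is classified as C1": R12 needs "it satisfies condition S"; R19 needs "it satisfies condition J1" — none of these are established.

No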